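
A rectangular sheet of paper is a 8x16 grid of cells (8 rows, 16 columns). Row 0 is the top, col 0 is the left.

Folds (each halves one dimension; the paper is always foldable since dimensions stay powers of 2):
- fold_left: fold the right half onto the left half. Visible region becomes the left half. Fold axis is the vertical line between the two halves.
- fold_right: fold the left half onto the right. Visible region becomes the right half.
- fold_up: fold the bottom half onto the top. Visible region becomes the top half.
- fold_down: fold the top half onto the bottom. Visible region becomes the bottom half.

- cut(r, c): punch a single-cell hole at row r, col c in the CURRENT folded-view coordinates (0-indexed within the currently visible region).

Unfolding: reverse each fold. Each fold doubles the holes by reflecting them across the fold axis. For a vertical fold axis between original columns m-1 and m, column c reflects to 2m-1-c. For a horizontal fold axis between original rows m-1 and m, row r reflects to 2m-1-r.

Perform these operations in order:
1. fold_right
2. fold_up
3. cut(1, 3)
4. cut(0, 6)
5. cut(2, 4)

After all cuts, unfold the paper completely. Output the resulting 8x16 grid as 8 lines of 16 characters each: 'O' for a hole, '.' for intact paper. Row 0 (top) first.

Op 1 fold_right: fold axis v@8; visible region now rows[0,8) x cols[8,16) = 8x8
Op 2 fold_up: fold axis h@4; visible region now rows[0,4) x cols[8,16) = 4x8
Op 3 cut(1, 3): punch at orig (1,11); cuts so far [(1, 11)]; region rows[0,4) x cols[8,16) = 4x8
Op 4 cut(0, 6): punch at orig (0,14); cuts so far [(0, 14), (1, 11)]; region rows[0,4) x cols[8,16) = 4x8
Op 5 cut(2, 4): punch at orig (2,12); cuts so far [(0, 14), (1, 11), (2, 12)]; region rows[0,4) x cols[8,16) = 4x8
Unfold 1 (reflect across h@4): 6 holes -> [(0, 14), (1, 11), (2, 12), (5, 12), (6, 11), (7, 14)]
Unfold 2 (reflect across v@8): 12 holes -> [(0, 1), (0, 14), (1, 4), (1, 11), (2, 3), (2, 12), (5, 3), (5, 12), (6, 4), (6, 11), (7, 1), (7, 14)]

Answer: .O............O.
....O......O....
...O........O...
................
................
...O........O...
....O......O....
.O............O.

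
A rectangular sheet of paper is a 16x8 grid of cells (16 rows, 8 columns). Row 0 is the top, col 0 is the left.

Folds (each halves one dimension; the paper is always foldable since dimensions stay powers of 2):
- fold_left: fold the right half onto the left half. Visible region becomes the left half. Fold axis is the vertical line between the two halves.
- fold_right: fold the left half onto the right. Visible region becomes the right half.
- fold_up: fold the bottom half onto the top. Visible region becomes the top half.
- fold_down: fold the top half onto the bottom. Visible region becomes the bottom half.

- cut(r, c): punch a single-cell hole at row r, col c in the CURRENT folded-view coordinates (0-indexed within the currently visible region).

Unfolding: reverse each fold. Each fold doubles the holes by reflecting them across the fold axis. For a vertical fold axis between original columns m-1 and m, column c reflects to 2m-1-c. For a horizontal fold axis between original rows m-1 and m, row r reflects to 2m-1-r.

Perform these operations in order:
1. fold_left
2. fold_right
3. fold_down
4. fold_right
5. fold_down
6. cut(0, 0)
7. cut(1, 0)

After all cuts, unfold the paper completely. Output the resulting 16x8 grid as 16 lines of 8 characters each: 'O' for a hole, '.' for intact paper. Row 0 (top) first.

Answer: ........
........
OOOOOOOO
OOOOOOOO
OOOOOOOO
OOOOOOOO
........
........
........
........
OOOOOOOO
OOOOOOOO
OOOOOOOO
OOOOOOOO
........
........

Derivation:
Op 1 fold_left: fold axis v@4; visible region now rows[0,16) x cols[0,4) = 16x4
Op 2 fold_right: fold axis v@2; visible region now rows[0,16) x cols[2,4) = 16x2
Op 3 fold_down: fold axis h@8; visible region now rows[8,16) x cols[2,4) = 8x2
Op 4 fold_right: fold axis v@3; visible region now rows[8,16) x cols[3,4) = 8x1
Op 5 fold_down: fold axis h@12; visible region now rows[12,16) x cols[3,4) = 4x1
Op 6 cut(0, 0): punch at orig (12,3); cuts so far [(12, 3)]; region rows[12,16) x cols[3,4) = 4x1
Op 7 cut(1, 0): punch at orig (13,3); cuts so far [(12, 3), (13, 3)]; region rows[12,16) x cols[3,4) = 4x1
Unfold 1 (reflect across h@12): 4 holes -> [(10, 3), (11, 3), (12, 3), (13, 3)]
Unfold 2 (reflect across v@3): 8 holes -> [(10, 2), (10, 3), (11, 2), (11, 3), (12, 2), (12, 3), (13, 2), (13, 3)]
Unfold 3 (reflect across h@8): 16 holes -> [(2, 2), (2, 3), (3, 2), (3, 3), (4, 2), (4, 3), (5, 2), (5, 3), (10, 2), (10, 3), (11, 2), (11, 3), (12, 2), (12, 3), (13, 2), (13, 3)]
Unfold 4 (reflect across v@2): 32 holes -> [(2, 0), (2, 1), (2, 2), (2, 3), (3, 0), (3, 1), (3, 2), (3, 3), (4, 0), (4, 1), (4, 2), (4, 3), (5, 0), (5, 1), (5, 2), (5, 3), (10, 0), (10, 1), (10, 2), (10, 3), (11, 0), (11, 1), (11, 2), (11, 3), (12, 0), (12, 1), (12, 2), (12, 3), (13, 0), (13, 1), (13, 2), (13, 3)]
Unfold 5 (reflect across v@4): 64 holes -> [(2, 0), (2, 1), (2, 2), (2, 3), (2, 4), (2, 5), (2, 6), (2, 7), (3, 0), (3, 1), (3, 2), (3, 3), (3, 4), (3, 5), (3, 6), (3, 7), (4, 0), (4, 1), (4, 2), (4, 3), (4, 4), (4, 5), (4, 6), (4, 7), (5, 0), (5, 1), (5, 2), (5, 3), (5, 4), (5, 5), (5, 6), (5, 7), (10, 0), (10, 1), (10, 2), (10, 3), (10, 4), (10, 5), (10, 6), (10, 7), (11, 0), (11, 1), (11, 2), (11, 3), (11, 4), (11, 5), (11, 6), (11, 7), (12, 0), (12, 1), (12, 2), (12, 3), (12, 4), (12, 5), (12, 6), (12, 7), (13, 0), (13, 1), (13, 2), (13, 3), (13, 4), (13, 5), (13, 6), (13, 7)]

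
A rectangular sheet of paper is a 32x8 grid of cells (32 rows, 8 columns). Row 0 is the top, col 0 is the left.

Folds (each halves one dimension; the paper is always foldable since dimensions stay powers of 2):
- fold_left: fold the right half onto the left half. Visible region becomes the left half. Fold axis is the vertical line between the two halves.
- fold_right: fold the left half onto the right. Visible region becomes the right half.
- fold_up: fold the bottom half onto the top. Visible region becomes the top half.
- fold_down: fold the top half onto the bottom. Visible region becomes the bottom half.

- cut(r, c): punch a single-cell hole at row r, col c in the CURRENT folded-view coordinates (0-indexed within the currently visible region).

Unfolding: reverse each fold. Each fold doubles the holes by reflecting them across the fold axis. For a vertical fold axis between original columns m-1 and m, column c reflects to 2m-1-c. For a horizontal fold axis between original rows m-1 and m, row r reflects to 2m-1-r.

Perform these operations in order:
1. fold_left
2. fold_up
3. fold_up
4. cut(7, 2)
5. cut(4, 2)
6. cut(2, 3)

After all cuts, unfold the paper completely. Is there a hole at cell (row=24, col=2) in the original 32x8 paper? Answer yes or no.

Op 1 fold_left: fold axis v@4; visible region now rows[0,32) x cols[0,4) = 32x4
Op 2 fold_up: fold axis h@16; visible region now rows[0,16) x cols[0,4) = 16x4
Op 3 fold_up: fold axis h@8; visible region now rows[0,8) x cols[0,4) = 8x4
Op 4 cut(7, 2): punch at orig (7,2); cuts so far [(7, 2)]; region rows[0,8) x cols[0,4) = 8x4
Op 5 cut(4, 2): punch at orig (4,2); cuts so far [(4, 2), (7, 2)]; region rows[0,8) x cols[0,4) = 8x4
Op 6 cut(2, 3): punch at orig (2,3); cuts so far [(2, 3), (4, 2), (7, 2)]; region rows[0,8) x cols[0,4) = 8x4
Unfold 1 (reflect across h@8): 6 holes -> [(2, 3), (4, 2), (7, 2), (8, 2), (11, 2), (13, 3)]
Unfold 2 (reflect across h@16): 12 holes -> [(2, 3), (4, 2), (7, 2), (8, 2), (11, 2), (13, 3), (18, 3), (20, 2), (23, 2), (24, 2), (27, 2), (29, 3)]
Unfold 3 (reflect across v@4): 24 holes -> [(2, 3), (2, 4), (4, 2), (4, 5), (7, 2), (7, 5), (8, 2), (8, 5), (11, 2), (11, 5), (13, 3), (13, 4), (18, 3), (18, 4), (20, 2), (20, 5), (23, 2), (23, 5), (24, 2), (24, 5), (27, 2), (27, 5), (29, 3), (29, 4)]
Holes: [(2, 3), (2, 4), (4, 2), (4, 5), (7, 2), (7, 5), (8, 2), (8, 5), (11, 2), (11, 5), (13, 3), (13, 4), (18, 3), (18, 4), (20, 2), (20, 5), (23, 2), (23, 5), (24, 2), (24, 5), (27, 2), (27, 5), (29, 3), (29, 4)]

Answer: yes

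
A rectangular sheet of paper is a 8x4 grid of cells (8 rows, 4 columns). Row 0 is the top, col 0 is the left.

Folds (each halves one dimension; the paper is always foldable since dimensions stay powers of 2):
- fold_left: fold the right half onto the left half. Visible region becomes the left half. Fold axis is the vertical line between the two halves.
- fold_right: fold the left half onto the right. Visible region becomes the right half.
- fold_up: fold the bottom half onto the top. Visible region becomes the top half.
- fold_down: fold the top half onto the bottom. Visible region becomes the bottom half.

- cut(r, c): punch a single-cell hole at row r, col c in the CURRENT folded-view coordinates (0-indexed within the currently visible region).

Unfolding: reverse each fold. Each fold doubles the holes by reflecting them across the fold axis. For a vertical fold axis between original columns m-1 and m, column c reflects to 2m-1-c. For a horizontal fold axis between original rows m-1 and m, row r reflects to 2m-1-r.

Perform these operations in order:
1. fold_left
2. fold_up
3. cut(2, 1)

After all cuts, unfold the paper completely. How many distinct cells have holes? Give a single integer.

Op 1 fold_left: fold axis v@2; visible region now rows[0,8) x cols[0,2) = 8x2
Op 2 fold_up: fold axis h@4; visible region now rows[0,4) x cols[0,2) = 4x2
Op 3 cut(2, 1): punch at orig (2,1); cuts so far [(2, 1)]; region rows[0,4) x cols[0,2) = 4x2
Unfold 1 (reflect across h@4): 2 holes -> [(2, 1), (5, 1)]
Unfold 2 (reflect across v@2): 4 holes -> [(2, 1), (2, 2), (5, 1), (5, 2)]

Answer: 4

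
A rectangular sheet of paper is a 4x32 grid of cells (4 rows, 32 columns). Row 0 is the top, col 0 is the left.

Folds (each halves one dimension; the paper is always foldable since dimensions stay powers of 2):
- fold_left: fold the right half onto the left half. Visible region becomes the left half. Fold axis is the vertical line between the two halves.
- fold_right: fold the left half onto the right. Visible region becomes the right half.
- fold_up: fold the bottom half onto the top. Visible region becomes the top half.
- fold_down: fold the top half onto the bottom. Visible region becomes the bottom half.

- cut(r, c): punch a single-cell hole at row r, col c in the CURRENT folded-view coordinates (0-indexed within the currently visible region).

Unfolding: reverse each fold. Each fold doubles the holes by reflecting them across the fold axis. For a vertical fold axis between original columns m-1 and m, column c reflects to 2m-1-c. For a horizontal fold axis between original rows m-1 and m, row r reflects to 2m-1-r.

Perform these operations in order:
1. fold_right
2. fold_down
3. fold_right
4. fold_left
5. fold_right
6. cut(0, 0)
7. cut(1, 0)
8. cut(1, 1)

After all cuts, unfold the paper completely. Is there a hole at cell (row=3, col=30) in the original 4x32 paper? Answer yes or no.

Answer: yes

Derivation:
Op 1 fold_right: fold axis v@16; visible region now rows[0,4) x cols[16,32) = 4x16
Op 2 fold_down: fold axis h@2; visible region now rows[2,4) x cols[16,32) = 2x16
Op 3 fold_right: fold axis v@24; visible region now rows[2,4) x cols[24,32) = 2x8
Op 4 fold_left: fold axis v@28; visible region now rows[2,4) x cols[24,28) = 2x4
Op 5 fold_right: fold axis v@26; visible region now rows[2,4) x cols[26,28) = 2x2
Op 6 cut(0, 0): punch at orig (2,26); cuts so far [(2, 26)]; region rows[2,4) x cols[26,28) = 2x2
Op 7 cut(1, 0): punch at orig (3,26); cuts so far [(2, 26), (3, 26)]; region rows[2,4) x cols[26,28) = 2x2
Op 8 cut(1, 1): punch at orig (3,27); cuts so far [(2, 26), (3, 26), (3, 27)]; region rows[2,4) x cols[26,28) = 2x2
Unfold 1 (reflect across v@26): 6 holes -> [(2, 25), (2, 26), (3, 24), (3, 25), (3, 26), (3, 27)]
Unfold 2 (reflect across v@28): 12 holes -> [(2, 25), (2, 26), (2, 29), (2, 30), (3, 24), (3, 25), (3, 26), (3, 27), (3, 28), (3, 29), (3, 30), (3, 31)]
Unfold 3 (reflect across v@24): 24 holes -> [(2, 17), (2, 18), (2, 21), (2, 22), (2, 25), (2, 26), (2, 29), (2, 30), (3, 16), (3, 17), (3, 18), (3, 19), (3, 20), (3, 21), (3, 22), (3, 23), (3, 24), (3, 25), (3, 26), (3, 27), (3, 28), (3, 29), (3, 30), (3, 31)]
Unfold 4 (reflect across h@2): 48 holes -> [(0, 16), (0, 17), (0, 18), (0, 19), (0, 20), (0, 21), (0, 22), (0, 23), (0, 24), (0, 25), (0, 26), (0, 27), (0, 28), (0, 29), (0, 30), (0, 31), (1, 17), (1, 18), (1, 21), (1, 22), (1, 25), (1, 26), (1, 29), (1, 30), (2, 17), (2, 18), (2, 21), (2, 22), (2, 25), (2, 26), (2, 29), (2, 30), (3, 16), (3, 17), (3, 18), (3, 19), (3, 20), (3, 21), (3, 22), (3, 23), (3, 24), (3, 25), (3, 26), (3, 27), (3, 28), (3, 29), (3, 30), (3, 31)]
Unfold 5 (reflect across v@16): 96 holes -> [(0, 0), (0, 1), (0, 2), (0, 3), (0, 4), (0, 5), (0, 6), (0, 7), (0, 8), (0, 9), (0, 10), (0, 11), (0, 12), (0, 13), (0, 14), (0, 15), (0, 16), (0, 17), (0, 18), (0, 19), (0, 20), (0, 21), (0, 22), (0, 23), (0, 24), (0, 25), (0, 26), (0, 27), (0, 28), (0, 29), (0, 30), (0, 31), (1, 1), (1, 2), (1, 5), (1, 6), (1, 9), (1, 10), (1, 13), (1, 14), (1, 17), (1, 18), (1, 21), (1, 22), (1, 25), (1, 26), (1, 29), (1, 30), (2, 1), (2, 2), (2, 5), (2, 6), (2, 9), (2, 10), (2, 13), (2, 14), (2, 17), (2, 18), (2, 21), (2, 22), (2, 25), (2, 26), (2, 29), (2, 30), (3, 0), (3, 1), (3, 2), (3, 3), (3, 4), (3, 5), (3, 6), (3, 7), (3, 8), (3, 9), (3, 10), (3, 11), (3, 12), (3, 13), (3, 14), (3, 15), (3, 16), (3, 17), (3, 18), (3, 19), (3, 20), (3, 21), (3, 22), (3, 23), (3, 24), (3, 25), (3, 26), (3, 27), (3, 28), (3, 29), (3, 30), (3, 31)]
Holes: [(0, 0), (0, 1), (0, 2), (0, 3), (0, 4), (0, 5), (0, 6), (0, 7), (0, 8), (0, 9), (0, 10), (0, 11), (0, 12), (0, 13), (0, 14), (0, 15), (0, 16), (0, 17), (0, 18), (0, 19), (0, 20), (0, 21), (0, 22), (0, 23), (0, 24), (0, 25), (0, 26), (0, 27), (0, 28), (0, 29), (0, 30), (0, 31), (1, 1), (1, 2), (1, 5), (1, 6), (1, 9), (1, 10), (1, 13), (1, 14), (1, 17), (1, 18), (1, 21), (1, 22), (1, 25), (1, 26), (1, 29), (1, 30), (2, 1), (2, 2), (2, 5), (2, 6), (2, 9), (2, 10), (2, 13), (2, 14), (2, 17), (2, 18), (2, 21), (2, 22), (2, 25), (2, 26), (2, 29), (2, 30), (3, 0), (3, 1), (3, 2), (3, 3), (3, 4), (3, 5), (3, 6), (3, 7), (3, 8), (3, 9), (3, 10), (3, 11), (3, 12), (3, 13), (3, 14), (3, 15), (3, 16), (3, 17), (3, 18), (3, 19), (3, 20), (3, 21), (3, 22), (3, 23), (3, 24), (3, 25), (3, 26), (3, 27), (3, 28), (3, 29), (3, 30), (3, 31)]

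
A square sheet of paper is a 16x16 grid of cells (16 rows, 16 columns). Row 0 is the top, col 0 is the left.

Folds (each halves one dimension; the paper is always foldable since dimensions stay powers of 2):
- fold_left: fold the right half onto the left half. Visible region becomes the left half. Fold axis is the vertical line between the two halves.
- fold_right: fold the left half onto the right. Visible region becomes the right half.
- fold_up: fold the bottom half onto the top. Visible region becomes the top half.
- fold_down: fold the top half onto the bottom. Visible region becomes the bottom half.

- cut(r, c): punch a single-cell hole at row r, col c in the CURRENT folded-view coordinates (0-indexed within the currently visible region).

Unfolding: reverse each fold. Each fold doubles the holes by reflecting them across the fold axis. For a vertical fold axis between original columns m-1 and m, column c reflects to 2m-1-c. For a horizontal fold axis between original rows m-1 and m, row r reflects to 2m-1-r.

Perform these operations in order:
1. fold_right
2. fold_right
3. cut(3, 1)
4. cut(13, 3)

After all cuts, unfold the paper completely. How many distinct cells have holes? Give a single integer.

Answer: 8

Derivation:
Op 1 fold_right: fold axis v@8; visible region now rows[0,16) x cols[8,16) = 16x8
Op 2 fold_right: fold axis v@12; visible region now rows[0,16) x cols[12,16) = 16x4
Op 3 cut(3, 1): punch at orig (3,13); cuts so far [(3, 13)]; region rows[0,16) x cols[12,16) = 16x4
Op 4 cut(13, 3): punch at orig (13,15); cuts so far [(3, 13), (13, 15)]; region rows[0,16) x cols[12,16) = 16x4
Unfold 1 (reflect across v@12): 4 holes -> [(3, 10), (3, 13), (13, 8), (13, 15)]
Unfold 2 (reflect across v@8): 8 holes -> [(3, 2), (3, 5), (3, 10), (3, 13), (13, 0), (13, 7), (13, 8), (13, 15)]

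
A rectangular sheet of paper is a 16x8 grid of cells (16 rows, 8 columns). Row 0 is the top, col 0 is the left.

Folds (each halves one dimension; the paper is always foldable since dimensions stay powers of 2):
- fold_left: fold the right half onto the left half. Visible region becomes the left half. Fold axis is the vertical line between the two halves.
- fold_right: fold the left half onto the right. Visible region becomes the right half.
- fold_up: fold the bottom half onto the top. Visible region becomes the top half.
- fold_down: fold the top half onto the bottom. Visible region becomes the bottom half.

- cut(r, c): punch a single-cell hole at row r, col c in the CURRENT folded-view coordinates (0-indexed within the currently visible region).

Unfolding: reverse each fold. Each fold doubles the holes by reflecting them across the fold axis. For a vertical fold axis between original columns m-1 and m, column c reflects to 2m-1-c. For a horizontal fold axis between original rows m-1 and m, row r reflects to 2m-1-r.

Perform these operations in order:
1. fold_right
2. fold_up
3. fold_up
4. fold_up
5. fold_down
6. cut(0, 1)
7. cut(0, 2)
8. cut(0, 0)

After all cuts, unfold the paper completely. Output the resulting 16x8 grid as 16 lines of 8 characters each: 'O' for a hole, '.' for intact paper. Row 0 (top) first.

Answer: .OOOOOO.
.OOOOOO.
.OOOOOO.
.OOOOOO.
.OOOOOO.
.OOOOOO.
.OOOOOO.
.OOOOOO.
.OOOOOO.
.OOOOOO.
.OOOOOO.
.OOOOOO.
.OOOOOO.
.OOOOOO.
.OOOOOO.
.OOOOOO.

Derivation:
Op 1 fold_right: fold axis v@4; visible region now rows[0,16) x cols[4,8) = 16x4
Op 2 fold_up: fold axis h@8; visible region now rows[0,8) x cols[4,8) = 8x4
Op 3 fold_up: fold axis h@4; visible region now rows[0,4) x cols[4,8) = 4x4
Op 4 fold_up: fold axis h@2; visible region now rows[0,2) x cols[4,8) = 2x4
Op 5 fold_down: fold axis h@1; visible region now rows[1,2) x cols[4,8) = 1x4
Op 6 cut(0, 1): punch at orig (1,5); cuts so far [(1, 5)]; region rows[1,2) x cols[4,8) = 1x4
Op 7 cut(0, 2): punch at orig (1,6); cuts so far [(1, 5), (1, 6)]; region rows[1,2) x cols[4,8) = 1x4
Op 8 cut(0, 0): punch at orig (1,4); cuts so far [(1, 4), (1, 5), (1, 6)]; region rows[1,2) x cols[4,8) = 1x4
Unfold 1 (reflect across h@1): 6 holes -> [(0, 4), (0, 5), (0, 6), (1, 4), (1, 5), (1, 6)]
Unfold 2 (reflect across h@2): 12 holes -> [(0, 4), (0, 5), (0, 6), (1, 4), (1, 5), (1, 6), (2, 4), (2, 5), (2, 6), (3, 4), (3, 5), (3, 6)]
Unfold 3 (reflect across h@4): 24 holes -> [(0, 4), (0, 5), (0, 6), (1, 4), (1, 5), (1, 6), (2, 4), (2, 5), (2, 6), (3, 4), (3, 5), (3, 6), (4, 4), (4, 5), (4, 6), (5, 4), (5, 5), (5, 6), (6, 4), (6, 5), (6, 6), (7, 4), (7, 5), (7, 6)]
Unfold 4 (reflect across h@8): 48 holes -> [(0, 4), (0, 5), (0, 6), (1, 4), (1, 5), (1, 6), (2, 4), (2, 5), (2, 6), (3, 4), (3, 5), (3, 6), (4, 4), (4, 5), (4, 6), (5, 4), (5, 5), (5, 6), (6, 4), (6, 5), (6, 6), (7, 4), (7, 5), (7, 6), (8, 4), (8, 5), (8, 6), (9, 4), (9, 5), (9, 6), (10, 4), (10, 5), (10, 6), (11, 4), (11, 5), (11, 6), (12, 4), (12, 5), (12, 6), (13, 4), (13, 5), (13, 6), (14, 4), (14, 5), (14, 6), (15, 4), (15, 5), (15, 6)]
Unfold 5 (reflect across v@4): 96 holes -> [(0, 1), (0, 2), (0, 3), (0, 4), (0, 5), (0, 6), (1, 1), (1, 2), (1, 3), (1, 4), (1, 5), (1, 6), (2, 1), (2, 2), (2, 3), (2, 4), (2, 5), (2, 6), (3, 1), (3, 2), (3, 3), (3, 4), (3, 5), (3, 6), (4, 1), (4, 2), (4, 3), (4, 4), (4, 5), (4, 6), (5, 1), (5, 2), (5, 3), (5, 4), (5, 5), (5, 6), (6, 1), (6, 2), (6, 3), (6, 4), (6, 5), (6, 6), (7, 1), (7, 2), (7, 3), (7, 4), (7, 5), (7, 6), (8, 1), (8, 2), (8, 3), (8, 4), (8, 5), (8, 6), (9, 1), (9, 2), (9, 3), (9, 4), (9, 5), (9, 6), (10, 1), (10, 2), (10, 3), (10, 4), (10, 5), (10, 6), (11, 1), (11, 2), (11, 3), (11, 4), (11, 5), (11, 6), (12, 1), (12, 2), (12, 3), (12, 4), (12, 5), (12, 6), (13, 1), (13, 2), (13, 3), (13, 4), (13, 5), (13, 6), (14, 1), (14, 2), (14, 3), (14, 4), (14, 5), (14, 6), (15, 1), (15, 2), (15, 3), (15, 4), (15, 5), (15, 6)]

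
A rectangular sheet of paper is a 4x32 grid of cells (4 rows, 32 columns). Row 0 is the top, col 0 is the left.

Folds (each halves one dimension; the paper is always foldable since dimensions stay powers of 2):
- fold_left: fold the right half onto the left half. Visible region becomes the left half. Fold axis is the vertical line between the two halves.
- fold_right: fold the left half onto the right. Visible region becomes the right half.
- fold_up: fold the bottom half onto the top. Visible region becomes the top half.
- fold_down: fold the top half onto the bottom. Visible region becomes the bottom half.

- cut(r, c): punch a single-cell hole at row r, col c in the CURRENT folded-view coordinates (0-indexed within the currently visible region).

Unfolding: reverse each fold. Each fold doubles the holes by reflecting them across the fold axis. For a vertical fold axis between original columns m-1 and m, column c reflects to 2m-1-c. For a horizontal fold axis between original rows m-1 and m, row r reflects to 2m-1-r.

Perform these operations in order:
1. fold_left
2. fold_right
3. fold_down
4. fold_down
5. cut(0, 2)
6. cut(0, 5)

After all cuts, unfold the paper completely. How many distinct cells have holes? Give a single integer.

Answer: 32

Derivation:
Op 1 fold_left: fold axis v@16; visible region now rows[0,4) x cols[0,16) = 4x16
Op 2 fold_right: fold axis v@8; visible region now rows[0,4) x cols[8,16) = 4x8
Op 3 fold_down: fold axis h@2; visible region now rows[2,4) x cols[8,16) = 2x8
Op 4 fold_down: fold axis h@3; visible region now rows[3,4) x cols[8,16) = 1x8
Op 5 cut(0, 2): punch at orig (3,10); cuts so far [(3, 10)]; region rows[3,4) x cols[8,16) = 1x8
Op 6 cut(0, 5): punch at orig (3,13); cuts so far [(3, 10), (3, 13)]; region rows[3,4) x cols[8,16) = 1x8
Unfold 1 (reflect across h@3): 4 holes -> [(2, 10), (2, 13), (3, 10), (3, 13)]
Unfold 2 (reflect across h@2): 8 holes -> [(0, 10), (0, 13), (1, 10), (1, 13), (2, 10), (2, 13), (3, 10), (3, 13)]
Unfold 3 (reflect across v@8): 16 holes -> [(0, 2), (0, 5), (0, 10), (0, 13), (1, 2), (1, 5), (1, 10), (1, 13), (2, 2), (2, 5), (2, 10), (2, 13), (3, 2), (3, 5), (3, 10), (3, 13)]
Unfold 4 (reflect across v@16): 32 holes -> [(0, 2), (0, 5), (0, 10), (0, 13), (0, 18), (0, 21), (0, 26), (0, 29), (1, 2), (1, 5), (1, 10), (1, 13), (1, 18), (1, 21), (1, 26), (1, 29), (2, 2), (2, 5), (2, 10), (2, 13), (2, 18), (2, 21), (2, 26), (2, 29), (3, 2), (3, 5), (3, 10), (3, 13), (3, 18), (3, 21), (3, 26), (3, 29)]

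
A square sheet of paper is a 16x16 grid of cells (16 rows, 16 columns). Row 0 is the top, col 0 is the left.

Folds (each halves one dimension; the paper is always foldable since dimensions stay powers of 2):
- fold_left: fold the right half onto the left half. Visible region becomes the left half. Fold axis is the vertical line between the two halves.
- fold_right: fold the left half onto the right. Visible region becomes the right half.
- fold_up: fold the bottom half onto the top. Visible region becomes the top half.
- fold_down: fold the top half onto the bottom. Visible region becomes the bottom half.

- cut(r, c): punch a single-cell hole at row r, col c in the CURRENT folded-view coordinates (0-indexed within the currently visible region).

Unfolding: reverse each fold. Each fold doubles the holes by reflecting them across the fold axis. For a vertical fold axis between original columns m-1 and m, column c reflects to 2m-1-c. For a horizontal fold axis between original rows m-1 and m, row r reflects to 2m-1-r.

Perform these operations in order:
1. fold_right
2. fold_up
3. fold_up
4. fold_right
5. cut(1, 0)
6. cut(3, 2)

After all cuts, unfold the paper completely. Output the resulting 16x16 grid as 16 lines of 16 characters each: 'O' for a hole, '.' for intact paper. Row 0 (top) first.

Answer: ................
...OO......OO...
................
.O....O..O....O.
.O....O..O....O.
................
...OO......OO...
................
................
...OO......OO...
................
.O....O..O....O.
.O....O..O....O.
................
...OO......OO...
................

Derivation:
Op 1 fold_right: fold axis v@8; visible region now rows[0,16) x cols[8,16) = 16x8
Op 2 fold_up: fold axis h@8; visible region now rows[0,8) x cols[8,16) = 8x8
Op 3 fold_up: fold axis h@4; visible region now rows[0,4) x cols[8,16) = 4x8
Op 4 fold_right: fold axis v@12; visible region now rows[0,4) x cols[12,16) = 4x4
Op 5 cut(1, 0): punch at orig (1,12); cuts so far [(1, 12)]; region rows[0,4) x cols[12,16) = 4x4
Op 6 cut(3, 2): punch at orig (3,14); cuts so far [(1, 12), (3, 14)]; region rows[0,4) x cols[12,16) = 4x4
Unfold 1 (reflect across v@12): 4 holes -> [(1, 11), (1, 12), (3, 9), (3, 14)]
Unfold 2 (reflect across h@4): 8 holes -> [(1, 11), (1, 12), (3, 9), (3, 14), (4, 9), (4, 14), (6, 11), (6, 12)]
Unfold 3 (reflect across h@8): 16 holes -> [(1, 11), (1, 12), (3, 9), (3, 14), (4, 9), (4, 14), (6, 11), (6, 12), (9, 11), (9, 12), (11, 9), (11, 14), (12, 9), (12, 14), (14, 11), (14, 12)]
Unfold 4 (reflect across v@8): 32 holes -> [(1, 3), (1, 4), (1, 11), (1, 12), (3, 1), (3, 6), (3, 9), (3, 14), (4, 1), (4, 6), (4, 9), (4, 14), (6, 3), (6, 4), (6, 11), (6, 12), (9, 3), (9, 4), (9, 11), (9, 12), (11, 1), (11, 6), (11, 9), (11, 14), (12, 1), (12, 6), (12, 9), (12, 14), (14, 3), (14, 4), (14, 11), (14, 12)]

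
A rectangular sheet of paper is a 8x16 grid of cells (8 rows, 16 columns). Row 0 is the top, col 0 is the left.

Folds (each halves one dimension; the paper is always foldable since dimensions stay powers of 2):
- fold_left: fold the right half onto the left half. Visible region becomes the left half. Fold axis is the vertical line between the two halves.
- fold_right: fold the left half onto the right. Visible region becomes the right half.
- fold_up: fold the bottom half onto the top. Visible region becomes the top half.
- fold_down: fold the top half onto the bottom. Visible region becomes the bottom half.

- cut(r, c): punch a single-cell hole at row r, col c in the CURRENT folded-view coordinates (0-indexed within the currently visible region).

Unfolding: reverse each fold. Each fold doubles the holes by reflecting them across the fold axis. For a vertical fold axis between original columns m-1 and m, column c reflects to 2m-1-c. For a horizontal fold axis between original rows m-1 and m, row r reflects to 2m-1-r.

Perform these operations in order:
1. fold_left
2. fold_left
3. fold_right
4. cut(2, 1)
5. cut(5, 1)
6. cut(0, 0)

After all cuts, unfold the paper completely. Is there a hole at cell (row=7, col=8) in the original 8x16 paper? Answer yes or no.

Op 1 fold_left: fold axis v@8; visible region now rows[0,8) x cols[0,8) = 8x8
Op 2 fold_left: fold axis v@4; visible region now rows[0,8) x cols[0,4) = 8x4
Op 3 fold_right: fold axis v@2; visible region now rows[0,8) x cols[2,4) = 8x2
Op 4 cut(2, 1): punch at orig (2,3); cuts so far [(2, 3)]; region rows[0,8) x cols[2,4) = 8x2
Op 5 cut(5, 1): punch at orig (5,3); cuts so far [(2, 3), (5, 3)]; region rows[0,8) x cols[2,4) = 8x2
Op 6 cut(0, 0): punch at orig (0,2); cuts so far [(0, 2), (2, 3), (5, 3)]; region rows[0,8) x cols[2,4) = 8x2
Unfold 1 (reflect across v@2): 6 holes -> [(0, 1), (0, 2), (2, 0), (2, 3), (5, 0), (5, 3)]
Unfold 2 (reflect across v@4): 12 holes -> [(0, 1), (0, 2), (0, 5), (0, 6), (2, 0), (2, 3), (2, 4), (2, 7), (5, 0), (5, 3), (5, 4), (5, 7)]
Unfold 3 (reflect across v@8): 24 holes -> [(0, 1), (0, 2), (0, 5), (0, 6), (0, 9), (0, 10), (0, 13), (0, 14), (2, 0), (2, 3), (2, 4), (2, 7), (2, 8), (2, 11), (2, 12), (2, 15), (5, 0), (5, 3), (5, 4), (5, 7), (5, 8), (5, 11), (5, 12), (5, 15)]
Holes: [(0, 1), (0, 2), (0, 5), (0, 6), (0, 9), (0, 10), (0, 13), (0, 14), (2, 0), (2, 3), (2, 4), (2, 7), (2, 8), (2, 11), (2, 12), (2, 15), (5, 0), (5, 3), (5, 4), (5, 7), (5, 8), (5, 11), (5, 12), (5, 15)]

Answer: no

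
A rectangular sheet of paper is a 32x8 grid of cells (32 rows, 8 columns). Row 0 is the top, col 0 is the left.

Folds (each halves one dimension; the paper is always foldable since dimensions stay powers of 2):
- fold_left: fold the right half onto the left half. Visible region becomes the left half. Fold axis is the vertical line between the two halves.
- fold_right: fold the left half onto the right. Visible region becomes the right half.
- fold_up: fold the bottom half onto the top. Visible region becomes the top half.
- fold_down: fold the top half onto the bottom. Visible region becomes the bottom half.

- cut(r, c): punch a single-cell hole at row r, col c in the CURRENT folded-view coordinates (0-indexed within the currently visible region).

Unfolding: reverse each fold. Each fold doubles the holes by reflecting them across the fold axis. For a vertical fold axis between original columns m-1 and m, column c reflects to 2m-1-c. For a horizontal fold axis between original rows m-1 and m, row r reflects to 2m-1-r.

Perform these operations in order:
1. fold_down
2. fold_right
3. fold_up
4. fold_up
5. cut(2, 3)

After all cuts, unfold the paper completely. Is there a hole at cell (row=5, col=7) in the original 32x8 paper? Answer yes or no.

Answer: yes

Derivation:
Op 1 fold_down: fold axis h@16; visible region now rows[16,32) x cols[0,8) = 16x8
Op 2 fold_right: fold axis v@4; visible region now rows[16,32) x cols[4,8) = 16x4
Op 3 fold_up: fold axis h@24; visible region now rows[16,24) x cols[4,8) = 8x4
Op 4 fold_up: fold axis h@20; visible region now rows[16,20) x cols[4,8) = 4x4
Op 5 cut(2, 3): punch at orig (18,7); cuts so far [(18, 7)]; region rows[16,20) x cols[4,8) = 4x4
Unfold 1 (reflect across h@20): 2 holes -> [(18, 7), (21, 7)]
Unfold 2 (reflect across h@24): 4 holes -> [(18, 7), (21, 7), (26, 7), (29, 7)]
Unfold 3 (reflect across v@4): 8 holes -> [(18, 0), (18, 7), (21, 0), (21, 7), (26, 0), (26, 7), (29, 0), (29, 7)]
Unfold 4 (reflect across h@16): 16 holes -> [(2, 0), (2, 7), (5, 0), (5, 7), (10, 0), (10, 7), (13, 0), (13, 7), (18, 0), (18, 7), (21, 0), (21, 7), (26, 0), (26, 7), (29, 0), (29, 7)]
Holes: [(2, 0), (2, 7), (5, 0), (5, 7), (10, 0), (10, 7), (13, 0), (13, 7), (18, 0), (18, 7), (21, 0), (21, 7), (26, 0), (26, 7), (29, 0), (29, 7)]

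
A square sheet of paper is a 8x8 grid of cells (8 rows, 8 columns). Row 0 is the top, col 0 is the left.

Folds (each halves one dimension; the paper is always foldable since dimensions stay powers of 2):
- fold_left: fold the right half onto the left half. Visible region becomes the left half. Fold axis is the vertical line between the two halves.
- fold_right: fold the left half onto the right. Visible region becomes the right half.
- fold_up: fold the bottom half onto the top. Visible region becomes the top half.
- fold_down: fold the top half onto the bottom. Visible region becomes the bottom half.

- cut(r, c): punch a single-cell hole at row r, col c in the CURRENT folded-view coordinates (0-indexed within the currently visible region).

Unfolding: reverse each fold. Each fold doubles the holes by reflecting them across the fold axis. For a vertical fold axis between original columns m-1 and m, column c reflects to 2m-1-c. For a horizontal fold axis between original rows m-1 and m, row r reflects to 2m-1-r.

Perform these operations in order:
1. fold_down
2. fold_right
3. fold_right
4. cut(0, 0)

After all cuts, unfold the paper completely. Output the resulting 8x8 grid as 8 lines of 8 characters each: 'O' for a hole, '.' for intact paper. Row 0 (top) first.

Answer: ........
........
........
.OO..OO.
.OO..OO.
........
........
........

Derivation:
Op 1 fold_down: fold axis h@4; visible region now rows[4,8) x cols[0,8) = 4x8
Op 2 fold_right: fold axis v@4; visible region now rows[4,8) x cols[4,8) = 4x4
Op 3 fold_right: fold axis v@6; visible region now rows[4,8) x cols[6,8) = 4x2
Op 4 cut(0, 0): punch at orig (4,6); cuts so far [(4, 6)]; region rows[4,8) x cols[6,8) = 4x2
Unfold 1 (reflect across v@6): 2 holes -> [(4, 5), (4, 6)]
Unfold 2 (reflect across v@4): 4 holes -> [(4, 1), (4, 2), (4, 5), (4, 6)]
Unfold 3 (reflect across h@4): 8 holes -> [(3, 1), (3, 2), (3, 5), (3, 6), (4, 1), (4, 2), (4, 5), (4, 6)]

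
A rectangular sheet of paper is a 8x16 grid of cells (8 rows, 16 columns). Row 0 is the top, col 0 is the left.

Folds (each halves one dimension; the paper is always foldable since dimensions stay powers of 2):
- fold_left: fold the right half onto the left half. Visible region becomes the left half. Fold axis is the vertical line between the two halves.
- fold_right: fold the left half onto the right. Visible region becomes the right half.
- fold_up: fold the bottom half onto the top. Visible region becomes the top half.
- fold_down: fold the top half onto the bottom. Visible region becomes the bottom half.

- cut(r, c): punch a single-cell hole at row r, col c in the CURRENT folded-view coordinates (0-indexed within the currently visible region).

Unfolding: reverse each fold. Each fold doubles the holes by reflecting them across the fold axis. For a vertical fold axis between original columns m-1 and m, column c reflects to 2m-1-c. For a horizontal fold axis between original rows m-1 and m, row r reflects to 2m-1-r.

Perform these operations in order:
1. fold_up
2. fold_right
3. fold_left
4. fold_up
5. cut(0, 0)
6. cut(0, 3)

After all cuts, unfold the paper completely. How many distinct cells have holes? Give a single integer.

Answer: 32

Derivation:
Op 1 fold_up: fold axis h@4; visible region now rows[0,4) x cols[0,16) = 4x16
Op 2 fold_right: fold axis v@8; visible region now rows[0,4) x cols[8,16) = 4x8
Op 3 fold_left: fold axis v@12; visible region now rows[0,4) x cols[8,12) = 4x4
Op 4 fold_up: fold axis h@2; visible region now rows[0,2) x cols[8,12) = 2x4
Op 5 cut(0, 0): punch at orig (0,8); cuts so far [(0, 8)]; region rows[0,2) x cols[8,12) = 2x4
Op 6 cut(0, 3): punch at orig (0,11); cuts so far [(0, 8), (0, 11)]; region rows[0,2) x cols[8,12) = 2x4
Unfold 1 (reflect across h@2): 4 holes -> [(0, 8), (0, 11), (3, 8), (3, 11)]
Unfold 2 (reflect across v@12): 8 holes -> [(0, 8), (0, 11), (0, 12), (0, 15), (3, 8), (3, 11), (3, 12), (3, 15)]
Unfold 3 (reflect across v@8): 16 holes -> [(0, 0), (0, 3), (0, 4), (0, 7), (0, 8), (0, 11), (0, 12), (0, 15), (3, 0), (3, 3), (3, 4), (3, 7), (3, 8), (3, 11), (3, 12), (3, 15)]
Unfold 4 (reflect across h@4): 32 holes -> [(0, 0), (0, 3), (0, 4), (0, 7), (0, 8), (0, 11), (0, 12), (0, 15), (3, 0), (3, 3), (3, 4), (3, 7), (3, 8), (3, 11), (3, 12), (3, 15), (4, 0), (4, 3), (4, 4), (4, 7), (4, 8), (4, 11), (4, 12), (4, 15), (7, 0), (7, 3), (7, 4), (7, 7), (7, 8), (7, 11), (7, 12), (7, 15)]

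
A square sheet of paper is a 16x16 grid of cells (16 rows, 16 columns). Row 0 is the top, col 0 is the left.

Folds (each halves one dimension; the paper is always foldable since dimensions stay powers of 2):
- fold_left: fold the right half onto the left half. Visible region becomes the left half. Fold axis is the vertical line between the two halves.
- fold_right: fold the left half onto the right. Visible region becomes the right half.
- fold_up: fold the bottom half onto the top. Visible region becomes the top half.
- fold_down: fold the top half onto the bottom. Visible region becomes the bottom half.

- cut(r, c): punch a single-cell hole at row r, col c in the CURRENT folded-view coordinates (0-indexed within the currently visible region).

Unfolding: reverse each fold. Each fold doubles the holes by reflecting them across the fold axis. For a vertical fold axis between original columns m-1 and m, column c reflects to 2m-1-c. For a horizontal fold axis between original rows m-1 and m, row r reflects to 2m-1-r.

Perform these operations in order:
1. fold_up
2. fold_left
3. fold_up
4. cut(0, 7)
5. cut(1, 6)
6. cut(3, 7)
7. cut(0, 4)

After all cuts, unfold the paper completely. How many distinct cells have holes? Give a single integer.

Answer: 32

Derivation:
Op 1 fold_up: fold axis h@8; visible region now rows[0,8) x cols[0,16) = 8x16
Op 2 fold_left: fold axis v@8; visible region now rows[0,8) x cols[0,8) = 8x8
Op 3 fold_up: fold axis h@4; visible region now rows[0,4) x cols[0,8) = 4x8
Op 4 cut(0, 7): punch at orig (0,7); cuts so far [(0, 7)]; region rows[0,4) x cols[0,8) = 4x8
Op 5 cut(1, 6): punch at orig (1,6); cuts so far [(0, 7), (1, 6)]; region rows[0,4) x cols[0,8) = 4x8
Op 6 cut(3, 7): punch at orig (3,7); cuts so far [(0, 7), (1, 6), (3, 7)]; region rows[0,4) x cols[0,8) = 4x8
Op 7 cut(0, 4): punch at orig (0,4); cuts so far [(0, 4), (0, 7), (1, 6), (3, 7)]; region rows[0,4) x cols[0,8) = 4x8
Unfold 1 (reflect across h@4): 8 holes -> [(0, 4), (0, 7), (1, 6), (3, 7), (4, 7), (6, 6), (7, 4), (7, 7)]
Unfold 2 (reflect across v@8): 16 holes -> [(0, 4), (0, 7), (0, 8), (0, 11), (1, 6), (1, 9), (3, 7), (3, 8), (4, 7), (4, 8), (6, 6), (6, 9), (7, 4), (7, 7), (7, 8), (7, 11)]
Unfold 3 (reflect across h@8): 32 holes -> [(0, 4), (0, 7), (0, 8), (0, 11), (1, 6), (1, 9), (3, 7), (3, 8), (4, 7), (4, 8), (6, 6), (6, 9), (7, 4), (7, 7), (7, 8), (7, 11), (8, 4), (8, 7), (8, 8), (8, 11), (9, 6), (9, 9), (11, 7), (11, 8), (12, 7), (12, 8), (14, 6), (14, 9), (15, 4), (15, 7), (15, 8), (15, 11)]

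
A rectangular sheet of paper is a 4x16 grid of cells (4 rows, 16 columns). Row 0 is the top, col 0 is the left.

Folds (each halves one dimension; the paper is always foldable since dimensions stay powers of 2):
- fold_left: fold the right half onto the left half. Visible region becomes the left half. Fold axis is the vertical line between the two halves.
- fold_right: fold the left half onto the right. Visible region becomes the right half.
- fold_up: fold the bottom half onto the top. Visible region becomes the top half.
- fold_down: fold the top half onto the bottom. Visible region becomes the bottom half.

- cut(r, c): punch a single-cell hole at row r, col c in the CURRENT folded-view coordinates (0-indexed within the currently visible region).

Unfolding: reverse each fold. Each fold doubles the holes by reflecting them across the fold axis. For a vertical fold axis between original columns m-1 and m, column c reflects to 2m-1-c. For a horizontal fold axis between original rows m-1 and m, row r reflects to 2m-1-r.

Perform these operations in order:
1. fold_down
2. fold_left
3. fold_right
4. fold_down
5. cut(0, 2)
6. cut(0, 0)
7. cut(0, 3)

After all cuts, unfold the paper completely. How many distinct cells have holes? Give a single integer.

Op 1 fold_down: fold axis h@2; visible region now rows[2,4) x cols[0,16) = 2x16
Op 2 fold_left: fold axis v@8; visible region now rows[2,4) x cols[0,8) = 2x8
Op 3 fold_right: fold axis v@4; visible region now rows[2,4) x cols[4,8) = 2x4
Op 4 fold_down: fold axis h@3; visible region now rows[3,4) x cols[4,8) = 1x4
Op 5 cut(0, 2): punch at orig (3,6); cuts so far [(3, 6)]; region rows[3,4) x cols[4,8) = 1x4
Op 6 cut(0, 0): punch at orig (3,4); cuts so far [(3, 4), (3, 6)]; region rows[3,4) x cols[4,8) = 1x4
Op 7 cut(0, 3): punch at orig (3,7); cuts so far [(3, 4), (3, 6), (3, 7)]; region rows[3,4) x cols[4,8) = 1x4
Unfold 1 (reflect across h@3): 6 holes -> [(2, 4), (2, 6), (2, 7), (3, 4), (3, 6), (3, 7)]
Unfold 2 (reflect across v@4): 12 holes -> [(2, 0), (2, 1), (2, 3), (2, 4), (2, 6), (2, 7), (3, 0), (3, 1), (3, 3), (3, 4), (3, 6), (3, 7)]
Unfold 3 (reflect across v@8): 24 holes -> [(2, 0), (2, 1), (2, 3), (2, 4), (2, 6), (2, 7), (2, 8), (2, 9), (2, 11), (2, 12), (2, 14), (2, 15), (3, 0), (3, 1), (3, 3), (3, 4), (3, 6), (3, 7), (3, 8), (3, 9), (3, 11), (3, 12), (3, 14), (3, 15)]
Unfold 4 (reflect across h@2): 48 holes -> [(0, 0), (0, 1), (0, 3), (0, 4), (0, 6), (0, 7), (0, 8), (0, 9), (0, 11), (0, 12), (0, 14), (0, 15), (1, 0), (1, 1), (1, 3), (1, 4), (1, 6), (1, 7), (1, 8), (1, 9), (1, 11), (1, 12), (1, 14), (1, 15), (2, 0), (2, 1), (2, 3), (2, 4), (2, 6), (2, 7), (2, 8), (2, 9), (2, 11), (2, 12), (2, 14), (2, 15), (3, 0), (3, 1), (3, 3), (3, 4), (3, 6), (3, 7), (3, 8), (3, 9), (3, 11), (3, 12), (3, 14), (3, 15)]

Answer: 48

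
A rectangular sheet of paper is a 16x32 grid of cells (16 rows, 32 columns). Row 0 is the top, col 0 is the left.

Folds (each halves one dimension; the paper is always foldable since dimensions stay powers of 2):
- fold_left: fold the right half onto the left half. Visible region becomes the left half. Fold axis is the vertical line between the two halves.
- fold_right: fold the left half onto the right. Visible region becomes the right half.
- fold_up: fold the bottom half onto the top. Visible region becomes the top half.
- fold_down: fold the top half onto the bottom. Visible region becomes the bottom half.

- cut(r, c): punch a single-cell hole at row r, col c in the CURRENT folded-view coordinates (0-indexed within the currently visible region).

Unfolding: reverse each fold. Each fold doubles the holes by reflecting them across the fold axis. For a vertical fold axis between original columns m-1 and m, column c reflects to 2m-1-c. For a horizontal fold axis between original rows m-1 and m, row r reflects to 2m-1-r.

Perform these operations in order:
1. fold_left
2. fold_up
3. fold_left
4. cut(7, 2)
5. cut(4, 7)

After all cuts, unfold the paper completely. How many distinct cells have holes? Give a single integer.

Op 1 fold_left: fold axis v@16; visible region now rows[0,16) x cols[0,16) = 16x16
Op 2 fold_up: fold axis h@8; visible region now rows[0,8) x cols[0,16) = 8x16
Op 3 fold_left: fold axis v@8; visible region now rows[0,8) x cols[0,8) = 8x8
Op 4 cut(7, 2): punch at orig (7,2); cuts so far [(7, 2)]; region rows[0,8) x cols[0,8) = 8x8
Op 5 cut(4, 7): punch at orig (4,7); cuts so far [(4, 7), (7, 2)]; region rows[0,8) x cols[0,8) = 8x8
Unfold 1 (reflect across v@8): 4 holes -> [(4, 7), (4, 8), (7, 2), (7, 13)]
Unfold 2 (reflect across h@8): 8 holes -> [(4, 7), (4, 8), (7, 2), (7, 13), (8, 2), (8, 13), (11, 7), (11, 8)]
Unfold 3 (reflect across v@16): 16 holes -> [(4, 7), (4, 8), (4, 23), (4, 24), (7, 2), (7, 13), (7, 18), (7, 29), (8, 2), (8, 13), (8, 18), (8, 29), (11, 7), (11, 8), (11, 23), (11, 24)]

Answer: 16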